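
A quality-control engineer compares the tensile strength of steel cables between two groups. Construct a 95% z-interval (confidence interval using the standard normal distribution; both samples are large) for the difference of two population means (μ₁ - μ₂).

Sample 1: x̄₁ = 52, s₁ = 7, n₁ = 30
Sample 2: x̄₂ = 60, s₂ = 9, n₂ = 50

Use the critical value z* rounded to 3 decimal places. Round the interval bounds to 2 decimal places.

Both samples are large (n₁ = 30 ≥ 30, n₂ = 50 ≥ 30), so a z-interval for the difference of means applies.

Point estimate: x̄₁ - x̄₂ = 52 - 60 = -8

Standard error: SE = √(s₁²/n₁ + s₂²/n₂)
= √(7²/30 + 9²/50)
= √(1.633333 + 1.620000)
= 1.803700

For 95% confidence, z* = 1.96 (from standard normal table)
Margin of error: E = z* × SE = 1.96 × 1.803700 = 3.5353

Z-interval: (x̄₁ - x̄₂) ± E = -8 ± 3.5353 = (-11.5353, -4.4647)

Rounded to 2 decimal places:

(-11.54, -4.46)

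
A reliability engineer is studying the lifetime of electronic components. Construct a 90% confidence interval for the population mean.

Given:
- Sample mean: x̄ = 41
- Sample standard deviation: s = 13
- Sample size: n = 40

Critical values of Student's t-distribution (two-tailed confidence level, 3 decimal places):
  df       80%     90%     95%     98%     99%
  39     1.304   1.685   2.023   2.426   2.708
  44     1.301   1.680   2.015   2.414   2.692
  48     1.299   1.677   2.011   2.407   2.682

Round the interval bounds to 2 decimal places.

The population standard deviation σ is unknown (only the sample standard deviation s is given), so use a t-interval with df = n - 1 = 40 - 1 = 39.

For 90% confidence with df = 39, t* = 1.685 (from t-table)

Standard error: SE = s/√n = 13/√40 = 2.055480

Margin of error: E = t* × SE = 1.685 × 2.055480 = 3.4635

T-interval: x̄ ± E = 41 ± 3.4635 = (37.5365, 44.4635)

Rounded to 2 decimal places:

(37.54, 44.46)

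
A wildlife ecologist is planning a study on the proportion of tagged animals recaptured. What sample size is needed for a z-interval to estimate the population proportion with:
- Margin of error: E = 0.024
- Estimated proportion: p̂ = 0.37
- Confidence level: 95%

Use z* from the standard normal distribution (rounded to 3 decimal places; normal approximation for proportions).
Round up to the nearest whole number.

Using z* for proportion z-interval (normal approximation).

For 95% confidence, z* = 1.96 (from standard normal table)

Sample size formula for proportion z-interval: n = z*²p̂(1-p̂)/E²

n = 1.96² × 0.37 × 0.63 / 0.024²
  = 3.8416 × 0.2331 / 0.000576
  = 1554.6475

Round up to the nearest whole number: n = 1555

1555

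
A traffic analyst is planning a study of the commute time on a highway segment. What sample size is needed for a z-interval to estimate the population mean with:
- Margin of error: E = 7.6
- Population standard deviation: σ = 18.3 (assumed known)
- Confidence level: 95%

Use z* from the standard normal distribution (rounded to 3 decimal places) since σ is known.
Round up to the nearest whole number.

Using z* since population σ is known (z-interval formula).

For 95% confidence, z* = 1.96 (from standard normal table)

Sample size formula for z-interval: n = (z*σ/E)²

n = (1.96 × 18.3 / 7.6)²
  = (4.719474)²
  = 22.2734

Round up to the nearest whole number: n = 23

23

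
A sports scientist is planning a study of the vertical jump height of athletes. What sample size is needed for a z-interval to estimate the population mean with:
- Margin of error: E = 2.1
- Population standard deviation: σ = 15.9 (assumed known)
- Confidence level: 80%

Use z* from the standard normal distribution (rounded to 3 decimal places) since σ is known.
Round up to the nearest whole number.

Using z* since population σ is known (z-interval formula).

For 80% confidence, z* = 1.282 (from standard normal table)

Sample size formula for z-interval: n = (z*σ/E)²

n = (1.282 × 15.9 / 2.1)²
  = (9.706571)²
  = 94.2175

Round up to the nearest whole number: n = 95

95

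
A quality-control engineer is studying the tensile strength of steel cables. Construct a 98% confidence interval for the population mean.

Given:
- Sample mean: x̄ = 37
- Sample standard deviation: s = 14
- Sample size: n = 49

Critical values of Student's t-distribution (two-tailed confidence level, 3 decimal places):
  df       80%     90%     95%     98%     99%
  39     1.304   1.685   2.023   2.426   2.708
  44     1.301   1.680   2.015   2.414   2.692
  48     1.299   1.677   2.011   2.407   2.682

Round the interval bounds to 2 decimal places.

The population standard deviation σ is unknown (only the sample standard deviation s is given), so use a t-interval with df = n - 1 = 49 - 1 = 48.

For 98% confidence with df = 48, t* = 2.407 (from t-table)

Standard error: SE = s/√n = 14/√49 = 2.000000

Margin of error: E = t* × SE = 2.407 × 2.000000 = 4.8140

T-interval: x̄ ± E = 37 ± 4.8140 = (32.1860, 41.8140)

Rounded to 2 decimal places:

(32.19, 41.81)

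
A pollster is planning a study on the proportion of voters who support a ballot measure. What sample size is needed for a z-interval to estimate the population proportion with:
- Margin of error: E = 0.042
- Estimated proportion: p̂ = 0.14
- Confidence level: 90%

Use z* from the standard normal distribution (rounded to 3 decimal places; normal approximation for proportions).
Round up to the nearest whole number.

Using z* for proportion z-interval (normal approximation).

For 90% confidence, z* = 1.645 (from standard normal table)

Sample size formula for proportion z-interval: n = z*²p̂(1-p̂)/E²

n = 1.645² × 0.14 × 0.86 / 0.042²
  = 2.706025 × 0.1204 / 0.001764
  = 184.6969

Round up to the nearest whole number: n = 185

185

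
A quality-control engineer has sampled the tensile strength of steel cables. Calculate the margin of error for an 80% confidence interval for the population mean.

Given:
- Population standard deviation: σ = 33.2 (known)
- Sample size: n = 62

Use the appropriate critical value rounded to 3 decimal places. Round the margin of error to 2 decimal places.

The population standard deviation σ is known, so use the z-interval margin of error formula.

For 80% confidence, z* = 1.282 (from standard normal table)

Margin of error formula for z-interval: E = z* × σ/√n

E = 1.282 × 33.2/√62
  = 1.282 × 4.216404
  = 5.4054

Rounded to 2 decimal places:

5.41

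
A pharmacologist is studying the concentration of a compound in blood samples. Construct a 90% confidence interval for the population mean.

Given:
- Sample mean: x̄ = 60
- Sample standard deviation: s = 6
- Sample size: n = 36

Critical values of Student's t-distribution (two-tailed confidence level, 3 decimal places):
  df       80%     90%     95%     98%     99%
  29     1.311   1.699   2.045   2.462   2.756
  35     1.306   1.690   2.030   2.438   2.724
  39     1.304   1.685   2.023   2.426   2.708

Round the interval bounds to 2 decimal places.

The population standard deviation σ is unknown (only the sample standard deviation s is given), so use a t-interval with df = n - 1 = 36 - 1 = 35.

For 90% confidence with df = 35, t* = 1.690 (from t-table)

Standard error: SE = s/√n = 6/√36 = 1.000000

Margin of error: E = t* × SE = 1.690 × 1.000000 = 1.6900

T-interval: x̄ ± E = 60 ± 1.6900 = (58.3100, 61.6900)

Rounded to 2 decimal places:

(58.31, 61.69)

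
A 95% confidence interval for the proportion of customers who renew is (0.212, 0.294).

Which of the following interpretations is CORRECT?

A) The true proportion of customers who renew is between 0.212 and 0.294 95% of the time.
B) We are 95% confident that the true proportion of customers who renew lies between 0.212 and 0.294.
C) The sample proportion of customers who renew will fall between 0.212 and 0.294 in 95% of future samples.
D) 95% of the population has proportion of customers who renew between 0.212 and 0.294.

A confidence interval represents our confidence in the procedure, not a probability statement about the parameter.

Key concept: If we repeated this sampling process many times and computed a 95% CI each time, about 95% of those intervals would contain the true population parameter.

For this specific interval (0.212, 0.294):
- Midpoint (point estimate): 0.253
- Margin of error: 0.041

The correct interpretation is the one stating confidence that the true parameter lies in the interval — option B.

B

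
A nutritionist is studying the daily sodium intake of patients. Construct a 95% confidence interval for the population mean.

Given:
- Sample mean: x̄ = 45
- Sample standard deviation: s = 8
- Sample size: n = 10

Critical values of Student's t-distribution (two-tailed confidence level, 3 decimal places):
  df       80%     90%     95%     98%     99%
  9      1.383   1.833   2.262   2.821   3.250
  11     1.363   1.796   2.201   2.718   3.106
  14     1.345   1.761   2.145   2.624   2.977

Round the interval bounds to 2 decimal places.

The population standard deviation σ is unknown (only the sample standard deviation s is given), so use a t-interval with df = n - 1 = 10 - 1 = 9.

For 95% confidence with df = 9, t* = 2.262 (from t-table)

Standard error: SE = s/√n = 8/√10 = 2.529822

Margin of error: E = t* × SE = 2.262 × 2.529822 = 5.7225

T-interval: x̄ ± E = 45 ± 5.7225 = (39.2775, 50.7225)

Rounded to 2 decimal places:

(39.28, 50.72)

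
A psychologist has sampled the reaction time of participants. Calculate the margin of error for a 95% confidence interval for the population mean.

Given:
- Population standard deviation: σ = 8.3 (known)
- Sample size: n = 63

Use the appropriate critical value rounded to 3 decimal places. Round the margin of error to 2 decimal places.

The population standard deviation σ is known, so use the z-interval margin of error formula.

For 95% confidence, z* = 1.96 (from standard normal table)

Margin of error formula for z-interval: E = z* × σ/√n

E = 1.96 × 8.3/√63
  = 1.96 × 1.045702
  = 2.0496

Rounded to 2 decimal places:

2.05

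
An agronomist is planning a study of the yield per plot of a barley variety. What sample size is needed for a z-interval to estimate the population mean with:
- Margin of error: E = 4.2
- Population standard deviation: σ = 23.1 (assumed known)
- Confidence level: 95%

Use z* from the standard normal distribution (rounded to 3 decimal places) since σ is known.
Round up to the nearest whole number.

Using z* since population σ is known (z-interval formula).

For 95% confidence, z* = 1.96 (from standard normal table)

Sample size formula for z-interval: n = (z*σ/E)²

n = (1.96 × 23.1 / 4.2)²
  = (10.780000)²
  = 116.2084

Round up to the nearest whole number: n = 117

117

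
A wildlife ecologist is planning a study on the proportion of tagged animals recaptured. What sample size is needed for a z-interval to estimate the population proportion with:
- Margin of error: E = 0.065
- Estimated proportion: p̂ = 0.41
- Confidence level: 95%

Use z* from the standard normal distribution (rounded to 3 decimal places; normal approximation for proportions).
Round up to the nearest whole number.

Using z* for proportion z-interval (normal approximation).

For 95% confidence, z* = 1.96 (from standard normal table)

Sample size formula for proportion z-interval: n = z*²p̂(1-p̂)/E²

n = 1.96² × 0.41 × 0.59 / 0.065²
  = 3.8416 × 0.2419 / 0.004225
  = 219.9486

Round up to the nearest whole number: n = 220

220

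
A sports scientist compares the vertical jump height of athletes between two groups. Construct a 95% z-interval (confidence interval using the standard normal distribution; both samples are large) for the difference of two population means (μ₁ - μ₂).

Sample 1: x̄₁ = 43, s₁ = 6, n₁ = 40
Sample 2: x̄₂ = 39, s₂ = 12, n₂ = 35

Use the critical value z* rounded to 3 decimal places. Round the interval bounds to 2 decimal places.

Both samples are large (n₁ = 40 ≥ 30, n₂ = 35 ≥ 30), so a z-interval for the difference of means applies.

Point estimate: x̄₁ - x̄₂ = 43 - 39 = 4

Standard error: SE = √(s₁²/n₁ + s₂²/n₂)
= √(6²/40 + 12²/35)
= √(0.900000 + 4.114286)
= 2.239260

For 95% confidence, z* = 1.96 (from standard normal table)
Margin of error: E = z* × SE = 1.96 × 2.239260 = 4.3889

Z-interval: (x̄₁ - x̄₂) ± E = 4 ± 4.3889 = (-0.3889, 8.3889)

Rounded to 2 decimal places:

(-0.39, 8.39)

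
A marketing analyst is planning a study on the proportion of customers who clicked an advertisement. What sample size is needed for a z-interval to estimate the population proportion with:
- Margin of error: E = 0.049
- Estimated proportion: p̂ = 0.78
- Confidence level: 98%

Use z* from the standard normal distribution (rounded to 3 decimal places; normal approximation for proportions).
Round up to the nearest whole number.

Using z* for proportion z-interval (normal approximation).

For 98% confidence, z* = 2.326 (from standard normal table)

Sample size formula for proportion z-interval: n = z*²p̂(1-p̂)/E²

n = 2.326² × 0.78 × 0.22 / 0.049²
  = 5.410276 × 0.1716 / 0.002401
  = 386.6736

Round up to the nearest whole number: n = 387

387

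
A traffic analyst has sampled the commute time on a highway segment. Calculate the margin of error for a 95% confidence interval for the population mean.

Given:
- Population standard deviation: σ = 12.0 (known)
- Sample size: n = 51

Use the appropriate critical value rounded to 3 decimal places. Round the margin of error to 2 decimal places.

The population standard deviation σ is known, so use the z-interval margin of error formula.

For 95% confidence, z* = 1.96 (from standard normal table)

Margin of error formula for z-interval: E = z* × σ/√n

E = 1.96 × 12.0/√51
  = 1.96 × 1.680336
  = 3.2935

Rounded to 2 decimal places:

3.29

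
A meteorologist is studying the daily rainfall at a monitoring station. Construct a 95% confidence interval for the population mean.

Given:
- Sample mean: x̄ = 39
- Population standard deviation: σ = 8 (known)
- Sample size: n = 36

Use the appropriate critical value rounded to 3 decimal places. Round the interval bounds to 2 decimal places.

The population standard deviation σ is known, so use a z-interval (standard normal critical value).

For 95% confidence, z* = 1.96 (from standard normal table)

Standard error: SE = σ/√n = 8/√36 = 1.333333

Margin of error: E = z* × SE = 1.96 × 1.333333 = 2.6133

Z-interval: x̄ ± E = 39 ± 2.6133 = (36.3867, 41.6133)

Rounded to 2 decimal places:

(36.39, 41.61)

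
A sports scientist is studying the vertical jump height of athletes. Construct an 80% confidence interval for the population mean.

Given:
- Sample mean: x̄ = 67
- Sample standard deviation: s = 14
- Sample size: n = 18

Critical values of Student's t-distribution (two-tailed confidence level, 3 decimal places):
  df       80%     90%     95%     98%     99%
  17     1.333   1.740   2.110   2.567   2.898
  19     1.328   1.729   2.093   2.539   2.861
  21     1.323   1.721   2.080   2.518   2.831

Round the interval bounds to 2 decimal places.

The population standard deviation σ is unknown (only the sample standard deviation s is given), so use a t-interval with df = n - 1 = 18 - 1 = 17.

For 80% confidence with df = 17, t* = 1.333 (from t-table)

Standard error: SE = s/√n = 14/√18 = 3.299832

Margin of error: E = t* × SE = 1.333 × 3.299832 = 4.3987

T-interval: x̄ ± E = 67 ± 4.3987 = (62.6013, 71.3987)

Rounded to 2 decimal places:

(62.60, 71.40)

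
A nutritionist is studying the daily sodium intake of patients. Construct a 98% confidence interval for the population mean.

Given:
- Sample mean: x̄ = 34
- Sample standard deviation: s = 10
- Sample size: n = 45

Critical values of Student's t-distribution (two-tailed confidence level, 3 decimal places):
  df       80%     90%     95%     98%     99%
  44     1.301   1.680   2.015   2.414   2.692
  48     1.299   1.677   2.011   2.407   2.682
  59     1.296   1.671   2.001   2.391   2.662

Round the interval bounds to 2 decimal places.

The population standard deviation σ is unknown (only the sample standard deviation s is given), so use a t-interval with df = n - 1 = 45 - 1 = 44.

For 98% confidence with df = 44, t* = 2.414 (from t-table)

Standard error: SE = s/√n = 10/√45 = 1.490712

Margin of error: E = t* × SE = 2.414 × 1.490712 = 3.5986

T-interval: x̄ ± E = 34 ± 3.5986 = (30.4014, 37.5986)

Rounded to 2 decimal places:

(30.40, 37.60)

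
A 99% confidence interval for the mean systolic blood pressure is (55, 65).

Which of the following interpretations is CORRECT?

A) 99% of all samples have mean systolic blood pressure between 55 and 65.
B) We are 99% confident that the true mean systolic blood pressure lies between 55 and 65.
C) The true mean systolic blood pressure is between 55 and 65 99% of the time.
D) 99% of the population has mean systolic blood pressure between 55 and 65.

A confidence interval represents our confidence in the procedure, not a probability statement about the parameter.

Key concept: If we repeated this sampling process many times and computed a 99% CI each time, about 99% of those intervals would contain the true population parameter.

For this specific interval (55, 65):
- Midpoint (point estimate): 60
- Margin of error: 5

The correct interpretation is the one stating confidence that the true parameter lies in the interval — option B.

B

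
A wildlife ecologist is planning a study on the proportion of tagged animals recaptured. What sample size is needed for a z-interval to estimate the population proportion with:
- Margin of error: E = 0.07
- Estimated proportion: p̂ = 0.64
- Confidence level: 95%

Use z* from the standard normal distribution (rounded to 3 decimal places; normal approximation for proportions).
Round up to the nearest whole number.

Using z* for proportion z-interval (normal approximation).

For 95% confidence, z* = 1.96 (from standard normal table)

Sample size formula for proportion z-interval: n = z*²p̂(1-p̂)/E²

n = 1.96² × 0.64 × 0.36 / 0.07²
  = 3.8416 × 0.2304 / 0.0049
  = 180.6336

Round up to the nearest whole number: n = 181

181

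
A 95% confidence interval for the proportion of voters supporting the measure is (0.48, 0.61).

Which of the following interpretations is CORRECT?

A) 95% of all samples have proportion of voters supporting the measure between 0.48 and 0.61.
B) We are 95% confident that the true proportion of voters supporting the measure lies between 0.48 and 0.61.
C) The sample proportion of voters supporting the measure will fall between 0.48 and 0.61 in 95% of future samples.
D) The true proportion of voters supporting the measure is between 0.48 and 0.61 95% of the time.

A confidence interval represents our confidence in the procedure, not a probability statement about the parameter.

Key concept: If we repeated this sampling process many times and computed a 95% CI each time, about 95% of those intervals would contain the true population parameter.

For this specific interval (0.48, 0.61):
- Midpoint (point estimate): 0.545
- Margin of error: 0.065

The correct interpretation is the one stating confidence that the true parameter lies in the interval — option B.

B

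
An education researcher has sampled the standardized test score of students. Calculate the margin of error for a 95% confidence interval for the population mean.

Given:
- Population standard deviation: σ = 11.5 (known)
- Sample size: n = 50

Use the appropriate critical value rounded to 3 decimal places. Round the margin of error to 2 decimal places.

The population standard deviation σ is known, so use the z-interval margin of error formula.

For 95% confidence, z* = 1.96 (from standard normal table)

Margin of error formula for z-interval: E = z* × σ/√n

E = 1.96 × 11.5/√50
  = 1.96 × 1.626346
  = 3.1876

Rounded to 2 decimal places:

3.19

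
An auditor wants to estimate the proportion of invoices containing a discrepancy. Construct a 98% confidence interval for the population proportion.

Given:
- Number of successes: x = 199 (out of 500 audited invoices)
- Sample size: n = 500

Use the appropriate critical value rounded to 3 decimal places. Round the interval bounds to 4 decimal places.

Sample proportion: p̂ = 199/500 = 0.398000

Check conditions for normal approximation:
  np̂ = 199 ≥ 10 ✓
  n(1-p̂) = 301 ≥ 10 ✓

The sample is large enough, so use a z-interval (normal approximation) for the proportion.

For 98% confidence, z* = 2.326 (from standard normal table)

Standard error: SE = √(p̂(1-p̂)/n) = √(0.398000×0.602000/500) = 0.02189045

Margin of error: E = z* × SE = 2.326 × 0.02189045 = 0.050917

Z-interval: p̂ ± E = 0.398000 ± 0.050917 = (0.347083, 0.448917)

Rounded to 4 decimal places:

(0.3471, 0.4489)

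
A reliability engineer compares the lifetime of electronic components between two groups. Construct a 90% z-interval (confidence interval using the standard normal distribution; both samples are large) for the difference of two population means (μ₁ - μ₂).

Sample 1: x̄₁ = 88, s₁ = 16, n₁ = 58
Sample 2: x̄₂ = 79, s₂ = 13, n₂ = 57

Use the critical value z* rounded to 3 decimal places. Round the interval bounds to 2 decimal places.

Both samples are large (n₁ = 58 ≥ 30, n₂ = 57 ≥ 30), so a z-interval for the difference of means applies.

Point estimate: x̄₁ - x̄₂ = 88 - 79 = 9

Standard error: SE = √(s₁²/n₁ + s₂²/n₂)
= √(16²/58 + 13²/57)
= √(4.413793 + 2.964912)
= 2.716377

For 90% confidence, z* = 1.645 (from standard normal table)
Margin of error: E = z* × SE = 1.645 × 2.716377 = 4.4684

Z-interval: (x̄₁ - x̄₂) ± E = 9 ± 4.4684 = (4.5316, 13.4684)

Rounded to 2 decimal places:

(4.53, 13.47)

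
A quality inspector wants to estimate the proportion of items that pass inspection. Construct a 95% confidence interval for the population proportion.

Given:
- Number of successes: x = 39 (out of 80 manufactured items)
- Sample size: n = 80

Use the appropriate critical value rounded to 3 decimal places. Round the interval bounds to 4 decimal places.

Sample proportion: p̂ = 39/80 = 0.487500

Check conditions for normal approximation:
  np̂ = 39 ≥ 10 ✓
  n(1-p̂) = 41 ≥ 10 ✓

The sample is large enough, so use a z-interval (normal approximation) for the proportion.

For 95% confidence, z* = 1.96 (from standard normal table)

Standard error: SE = √(p̂(1-p̂)/n) = √(0.487500×0.512500/80) = 0.05588423

Margin of error: E = z* × SE = 1.96 × 0.05588423 = 0.109533

Z-interval: p̂ ± E = 0.487500 ± 0.109533 = (0.377967, 0.597033)

Rounded to 4 decimal places:

(0.3780, 0.5970)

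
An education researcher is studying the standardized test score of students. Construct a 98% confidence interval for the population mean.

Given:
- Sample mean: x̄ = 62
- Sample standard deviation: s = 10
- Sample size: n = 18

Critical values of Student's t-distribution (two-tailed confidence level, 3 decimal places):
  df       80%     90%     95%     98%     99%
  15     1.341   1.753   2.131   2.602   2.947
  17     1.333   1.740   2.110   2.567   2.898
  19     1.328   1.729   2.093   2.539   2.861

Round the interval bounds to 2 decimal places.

The population standard deviation σ is unknown (only the sample standard deviation s is given), so use a t-interval with df = n - 1 = 18 - 1 = 17.

For 98% confidence with df = 17, t* = 2.567 (from t-table)

Standard error: SE = s/√n = 10/√18 = 2.357023

Margin of error: E = t* × SE = 2.567 × 2.357023 = 6.0505

T-interval: x̄ ± E = 62 ± 6.0505 = (55.9495, 68.0505)

Rounded to 2 decimal places:

(55.95, 68.05)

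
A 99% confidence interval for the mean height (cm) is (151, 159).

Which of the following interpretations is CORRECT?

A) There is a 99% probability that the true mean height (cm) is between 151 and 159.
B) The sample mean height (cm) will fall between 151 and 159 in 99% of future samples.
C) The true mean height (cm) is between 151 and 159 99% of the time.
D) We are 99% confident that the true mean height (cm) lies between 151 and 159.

A confidence interval represents our confidence in the procedure, not a probability statement about the parameter.

Key concept: If we repeated this sampling process many times and computed a 99% CI each time, about 99% of those intervals would contain the true population parameter.

For this specific interval (151, 159):
- Midpoint (point estimate): 155
- Margin of error: 4

The correct interpretation is the one stating confidence that the true parameter lies in the interval — option D.

D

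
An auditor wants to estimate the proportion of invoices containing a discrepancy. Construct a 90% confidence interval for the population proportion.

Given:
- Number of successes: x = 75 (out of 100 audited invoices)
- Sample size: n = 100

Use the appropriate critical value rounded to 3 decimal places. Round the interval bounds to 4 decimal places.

Sample proportion: p̂ = 75/100 = 0.750000

Check conditions for normal approximation:
  np̂ = 75 ≥ 10 ✓
  n(1-p̂) = 25 ≥ 10 ✓

The sample is large enough, so use a z-interval (normal approximation) for the proportion.

For 90% confidence, z* = 1.645 (from standard normal table)

Standard error: SE = √(p̂(1-p̂)/n) = √(0.750000×0.250000/100) = 0.04330127

Margin of error: E = z* × SE = 1.645 × 0.04330127 = 0.071231

Z-interval: p̂ ± E = 0.750000 ± 0.071231 = (0.678769, 0.821231)

Rounded to 4 decimal places:

(0.6788, 0.8212)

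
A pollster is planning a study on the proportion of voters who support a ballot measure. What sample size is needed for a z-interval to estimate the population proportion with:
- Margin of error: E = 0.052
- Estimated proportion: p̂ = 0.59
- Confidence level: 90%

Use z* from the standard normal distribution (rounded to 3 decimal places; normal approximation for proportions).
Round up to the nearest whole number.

Using z* for proportion z-interval (normal approximation).

For 90% confidence, z* = 1.645 (from standard normal table)

Sample size formula for proportion z-interval: n = z*²p̂(1-p̂)/E²

n = 1.645² × 0.59 × 0.41 / 0.052²
  = 2.706025 × 0.2419 / 0.002704
  = 242.0812

Round up to the nearest whole number: n = 243

243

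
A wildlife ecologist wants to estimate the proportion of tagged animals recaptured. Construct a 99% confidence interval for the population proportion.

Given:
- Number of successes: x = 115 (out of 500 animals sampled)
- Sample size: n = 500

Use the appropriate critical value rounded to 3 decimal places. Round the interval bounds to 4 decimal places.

Sample proportion: p̂ = 115/500 = 0.230000

Check conditions for normal approximation:
  np̂ = 115 ≥ 10 ✓
  n(1-p̂) = 385 ≥ 10 ✓

The sample is large enough, so use a z-interval (normal approximation) for the proportion.

For 99% confidence, z* = 2.576 (from standard normal table)

Standard error: SE = √(p̂(1-p̂)/n) = √(0.230000×0.770000/500) = 0.01882020

Margin of error: E = z* × SE = 2.576 × 0.01882020 = 0.048481

Z-interval: p̂ ± E = 0.230000 ± 0.048481 = (0.181519, 0.278481)

Rounded to 4 decimal places:

(0.1815, 0.2785)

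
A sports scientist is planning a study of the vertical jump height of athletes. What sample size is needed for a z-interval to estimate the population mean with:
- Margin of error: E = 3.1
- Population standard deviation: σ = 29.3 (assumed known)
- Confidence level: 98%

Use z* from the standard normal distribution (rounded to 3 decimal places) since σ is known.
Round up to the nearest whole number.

Using z* since population σ is known (z-interval formula).

For 98% confidence, z* = 2.326 (from standard normal table)

Sample size formula for z-interval: n = (z*σ/E)²

n = (2.326 × 29.3 / 3.1)²
  = (21.984452)²
  = 483.3161

Round up to the nearest whole number: n = 484

484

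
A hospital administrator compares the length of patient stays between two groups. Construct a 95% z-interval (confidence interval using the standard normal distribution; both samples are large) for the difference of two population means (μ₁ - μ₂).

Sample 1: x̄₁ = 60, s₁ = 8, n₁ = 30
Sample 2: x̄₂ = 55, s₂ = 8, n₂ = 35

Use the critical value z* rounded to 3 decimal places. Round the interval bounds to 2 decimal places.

Both samples are large (n₁ = 30 ≥ 30, n₂ = 35 ≥ 30), so a z-interval for the difference of means applies.

Point estimate: x̄₁ - x̄₂ = 60 - 55 = 5

Standard error: SE = √(s₁²/n₁ + s₂²/n₂)
= √(8²/30 + 8²/35)
= √(2.133333 + 1.828571)
= 1.990453

For 95% confidence, z* = 1.96 (from standard normal table)
Margin of error: E = z* × SE = 1.96 × 1.990453 = 3.9013

Z-interval: (x̄₁ - x̄₂) ± E = 5 ± 3.9013 = (1.0987, 8.9013)

Rounded to 2 decimal places:

(1.10, 8.90)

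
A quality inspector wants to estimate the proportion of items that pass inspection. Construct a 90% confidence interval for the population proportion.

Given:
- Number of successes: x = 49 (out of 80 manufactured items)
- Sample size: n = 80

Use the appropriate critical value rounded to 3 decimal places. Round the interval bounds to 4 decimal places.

Sample proportion: p̂ = 49/80 = 0.612500

Check conditions for normal approximation:
  np̂ = 49 ≥ 10 ✓
  n(1-p̂) = 31 ≥ 10 ✓

The sample is large enough, so use a z-interval (normal approximation) for the proportion.

For 90% confidence, z* = 1.645 (from standard normal table)

Standard error: SE = √(p̂(1-p̂)/n) = √(0.612500×0.387500/80) = 0.05446831

Margin of error: E = z* × SE = 1.645 × 0.05446831 = 0.089600

Z-interval: p̂ ± E = 0.612500 ± 0.089600 = (0.522900, 0.702100)

Rounded to 4 decimal places:

(0.5229, 0.7021)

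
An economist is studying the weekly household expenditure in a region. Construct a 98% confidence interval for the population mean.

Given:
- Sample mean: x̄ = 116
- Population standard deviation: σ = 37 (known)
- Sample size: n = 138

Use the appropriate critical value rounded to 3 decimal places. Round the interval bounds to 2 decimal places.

The population standard deviation σ is known, so use a z-interval (standard normal critical value).

For 98% confidence, z* = 2.326 (from standard normal table)

Standard error: SE = σ/√n = 37/√138 = 3.149649

Margin of error: E = z* × SE = 2.326 × 3.149649 = 7.3261

Z-interval: x̄ ± E = 116 ± 7.3261 = (108.6739, 123.3261)

Rounded to 2 decimal places:

(108.67, 123.33)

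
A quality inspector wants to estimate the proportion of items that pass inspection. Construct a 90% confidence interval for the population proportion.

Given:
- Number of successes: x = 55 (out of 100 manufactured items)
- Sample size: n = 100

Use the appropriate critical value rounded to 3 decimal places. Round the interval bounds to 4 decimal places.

Sample proportion: p̂ = 55/100 = 0.550000

Check conditions for normal approximation:
  np̂ = 55 ≥ 10 ✓
  n(1-p̂) = 45 ≥ 10 ✓

The sample is large enough, so use a z-interval (normal approximation) for the proportion.

For 90% confidence, z* = 1.645 (from standard normal table)

Standard error: SE = √(p̂(1-p̂)/n) = √(0.550000×0.450000/100) = 0.04974937

Margin of error: E = z* × SE = 1.645 × 0.04974937 = 0.081838

Z-interval: p̂ ± E = 0.550000 ± 0.081838 = (0.468162, 0.631838)

Rounded to 4 decimal places:

(0.4682, 0.6318)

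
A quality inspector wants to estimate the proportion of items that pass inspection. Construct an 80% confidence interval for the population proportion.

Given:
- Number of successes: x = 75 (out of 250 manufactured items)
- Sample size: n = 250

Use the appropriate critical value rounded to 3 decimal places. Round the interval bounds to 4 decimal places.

Sample proportion: p̂ = 75/250 = 0.300000

Check conditions for normal approximation:
  np̂ = 75 ≥ 10 ✓
  n(1-p̂) = 175 ≥ 10 ✓

The sample is large enough, so use a z-interval (normal approximation) for the proportion.

For 80% confidence, z* = 1.282 (from standard normal table)

Standard error: SE = √(p̂(1-p̂)/n) = √(0.300000×0.700000/250) = 0.02898275

Margin of error: E = z* × SE = 1.282 × 0.02898275 = 0.037156

Z-interval: p̂ ± E = 0.300000 ± 0.037156 = (0.262844, 0.337156)

Rounded to 4 decimal places:

(0.2628, 0.3372)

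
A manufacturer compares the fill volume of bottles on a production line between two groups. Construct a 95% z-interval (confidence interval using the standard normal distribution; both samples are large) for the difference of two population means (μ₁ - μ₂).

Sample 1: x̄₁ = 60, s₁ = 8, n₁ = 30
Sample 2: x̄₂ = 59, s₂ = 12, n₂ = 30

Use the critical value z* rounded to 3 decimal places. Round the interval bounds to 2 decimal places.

Both samples are large (n₁ = 30 ≥ 30, n₂ = 30 ≥ 30), so a z-interval for the difference of means applies.

Point estimate: x̄₁ - x̄₂ = 60 - 59 = 1

Standard error: SE = √(s₁²/n₁ + s₂²/n₂)
= √(8²/30 + 12²/30)
= √(2.133333 + 4.800000)
= 2.633122

For 95% confidence, z* = 1.96 (from standard normal table)
Margin of error: E = z* × SE = 1.96 × 2.633122 = 5.1609

Z-interval: (x̄₁ - x̄₂) ± E = 1 ± 5.1609 = (-4.1609, 6.1609)

Rounded to 2 decimal places:

(-4.16, 6.16)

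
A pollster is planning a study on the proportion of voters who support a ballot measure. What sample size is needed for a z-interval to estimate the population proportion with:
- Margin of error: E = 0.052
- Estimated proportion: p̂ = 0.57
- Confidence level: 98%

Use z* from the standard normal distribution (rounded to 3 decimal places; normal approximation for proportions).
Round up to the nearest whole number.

Using z* for proportion z-interval (normal approximation).

For 98% confidence, z* = 2.326 (from standard normal table)

Sample size formula for proportion z-interval: n = z*²p̂(1-p̂)/E²

n = 2.326² × 0.57 × 0.43 / 0.052²
  = 5.410276 × 0.2451 / 0.002704
  = 490.4063

Round up to the nearest whole number: n = 491

491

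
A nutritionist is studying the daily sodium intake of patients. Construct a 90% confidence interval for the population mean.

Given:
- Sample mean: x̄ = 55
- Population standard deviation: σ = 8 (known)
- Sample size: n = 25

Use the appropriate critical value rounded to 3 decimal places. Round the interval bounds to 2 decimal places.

The population standard deviation σ is known, so use a z-interval (standard normal critical value).

For 90% confidence, z* = 1.645 (from standard normal table)

Standard error: SE = σ/√n = 8/√25 = 1.600000

Margin of error: E = z* × SE = 1.645 × 1.600000 = 2.6320

Z-interval: x̄ ± E = 55 ± 2.6320 = (52.3680, 57.6320)

Rounded to 2 decimal places:

(52.37, 57.63)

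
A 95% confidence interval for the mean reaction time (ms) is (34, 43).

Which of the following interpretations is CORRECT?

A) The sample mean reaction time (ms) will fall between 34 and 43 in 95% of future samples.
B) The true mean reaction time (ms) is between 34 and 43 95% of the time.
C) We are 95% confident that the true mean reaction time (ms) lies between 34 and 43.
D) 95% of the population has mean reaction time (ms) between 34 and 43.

A confidence interval represents our confidence in the procedure, not a probability statement about the parameter.

Key concept: If we repeated this sampling process many times and computed a 95% CI each time, about 95% of those intervals would contain the true population parameter.

For this specific interval (34, 43):
- Midpoint (point estimate): 38.5
- Margin of error: 4.5

The correct interpretation is the one stating confidence that the true parameter lies in the interval — option C.

C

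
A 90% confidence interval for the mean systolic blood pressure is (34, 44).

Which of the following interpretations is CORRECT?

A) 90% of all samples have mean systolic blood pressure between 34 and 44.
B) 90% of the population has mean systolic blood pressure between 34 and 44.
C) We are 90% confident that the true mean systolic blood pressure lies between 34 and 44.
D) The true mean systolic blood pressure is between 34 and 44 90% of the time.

A confidence interval represents our confidence in the procedure, not a probability statement about the parameter.

Key concept: If we repeated this sampling process many times and computed a 90% CI each time, about 90% of those intervals would contain the true population parameter.

For this specific interval (34, 44):
- Midpoint (point estimate): 39
- Margin of error: 5

The correct interpretation is the one stating confidence that the true parameter lies in the interval — option C.

C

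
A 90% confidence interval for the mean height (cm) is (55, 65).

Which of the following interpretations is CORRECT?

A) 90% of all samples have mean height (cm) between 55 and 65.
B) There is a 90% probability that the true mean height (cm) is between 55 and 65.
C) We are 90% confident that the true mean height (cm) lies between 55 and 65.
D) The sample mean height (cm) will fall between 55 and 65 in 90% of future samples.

A confidence interval represents our confidence in the procedure, not a probability statement about the parameter.

Key concept: If we repeated this sampling process many times and computed a 90% CI each time, about 90% of those intervals would contain the true population parameter.

For this specific interval (55, 65):
- Midpoint (point estimate): 60
- Margin of error: 5

The correct interpretation is the one stating confidence that the true parameter lies in the interval — option C.

C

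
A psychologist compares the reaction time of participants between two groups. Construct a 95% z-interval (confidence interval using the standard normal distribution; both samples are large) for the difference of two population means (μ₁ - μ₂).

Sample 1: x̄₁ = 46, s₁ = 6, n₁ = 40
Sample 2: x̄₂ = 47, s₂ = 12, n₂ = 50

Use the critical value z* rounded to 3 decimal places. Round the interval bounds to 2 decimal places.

Both samples are large (n₁ = 40 ≥ 30, n₂ = 50 ≥ 30), so a z-interval for the difference of means applies.

Point estimate: x̄₁ - x̄₂ = 46 - 47 = -1

Standard error: SE = √(s₁²/n₁ + s₂²/n₂)
= √(6²/40 + 12²/50)
= √(0.900000 + 2.880000)
= 1.944222

For 95% confidence, z* = 1.96 (from standard normal table)
Margin of error: E = z* × SE = 1.96 × 1.944222 = 3.8107

Z-interval: (x̄₁ - x̄₂) ± E = -1 ± 3.8107 = (-4.8107, 2.8107)

Rounded to 2 decimal places:

(-4.81, 2.81)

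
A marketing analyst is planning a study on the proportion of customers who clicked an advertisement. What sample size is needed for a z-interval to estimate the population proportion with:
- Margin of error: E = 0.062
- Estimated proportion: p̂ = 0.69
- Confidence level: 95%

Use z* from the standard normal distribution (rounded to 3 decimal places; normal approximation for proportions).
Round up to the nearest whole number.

Using z* for proportion z-interval (normal approximation).

For 95% confidence, z* = 1.96 (from standard normal table)

Sample size formula for proportion z-interval: n = z*²p̂(1-p̂)/E²

n = 1.96² × 0.69 × 0.31 / 0.062²
  = 3.8416 × 0.2139 / 0.003844
  = 213.7665

Round up to the nearest whole number: n = 214

214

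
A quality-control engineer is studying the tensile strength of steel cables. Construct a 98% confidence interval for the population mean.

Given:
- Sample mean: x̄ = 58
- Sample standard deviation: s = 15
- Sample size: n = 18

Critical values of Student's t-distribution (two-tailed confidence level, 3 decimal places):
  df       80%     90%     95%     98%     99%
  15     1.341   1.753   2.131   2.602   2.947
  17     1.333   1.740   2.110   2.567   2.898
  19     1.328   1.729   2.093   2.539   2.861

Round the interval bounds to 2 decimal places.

The population standard deviation σ is unknown (only the sample standard deviation s is given), so use a t-interval with df = n - 1 = 18 - 1 = 17.

For 98% confidence with df = 17, t* = 2.567 (from t-table)

Standard error: SE = s/√n = 15/√18 = 3.535534

Margin of error: E = t* × SE = 2.567 × 3.535534 = 9.0757

T-interval: x̄ ± E = 58 ± 9.0757 = (48.9243, 67.0757)

Rounded to 2 decimal places:

(48.92, 67.08)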